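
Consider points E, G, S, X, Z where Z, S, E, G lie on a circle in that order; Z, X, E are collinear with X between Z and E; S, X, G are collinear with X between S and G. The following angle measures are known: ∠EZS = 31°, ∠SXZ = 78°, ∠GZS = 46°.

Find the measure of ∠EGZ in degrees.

1. ∠EGS = 31°  [same arc SE]
2. ∠GSZ = 71°  [△ZXS]
3. ∠EXG = 78°  [vertical angles at X]
4. ∠SGZ = 63°  [△ZSG]
5. ∠GEZ = 71°  [△EXG]
6. ∠GXZ = 102°  [linear pair at X on ZE]
7. ∠EZG = 15°  [△ZXG]
8. ∠EGZ = 94°  [△ZEG]

∠EGZ = 94°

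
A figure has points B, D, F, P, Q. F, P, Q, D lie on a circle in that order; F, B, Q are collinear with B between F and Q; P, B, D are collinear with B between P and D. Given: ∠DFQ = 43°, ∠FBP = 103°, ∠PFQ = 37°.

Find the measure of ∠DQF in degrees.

1. ∠DBQ = 103°  [vertical angles at B]
2. ∠PDQ = 37°  [same arc PQ]
3. ∠DQF = 40°  [△QBD]

∠DQF = 40°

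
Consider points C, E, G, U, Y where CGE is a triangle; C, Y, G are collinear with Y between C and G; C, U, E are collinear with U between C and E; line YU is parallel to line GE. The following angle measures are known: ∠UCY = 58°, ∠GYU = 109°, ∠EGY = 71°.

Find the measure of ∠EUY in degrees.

∠EUY = 129°

1. ∠CYU = 71°  [linear pair at Y on CG]
2. ∠CUY = 51°  [△CYU]
3. ∠EUY = 129°  [linear pair at U on CE]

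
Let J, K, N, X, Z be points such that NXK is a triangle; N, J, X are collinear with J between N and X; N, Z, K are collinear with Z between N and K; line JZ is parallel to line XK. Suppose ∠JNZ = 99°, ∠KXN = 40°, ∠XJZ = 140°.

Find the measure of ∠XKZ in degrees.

1. ∠KNX = 99°  [J on NX, Z on NK]
2. ∠NKX = 41°  [△NXK]
3. ∠XKZ = 41°  [Z on ray KN]

∠XKZ = 41°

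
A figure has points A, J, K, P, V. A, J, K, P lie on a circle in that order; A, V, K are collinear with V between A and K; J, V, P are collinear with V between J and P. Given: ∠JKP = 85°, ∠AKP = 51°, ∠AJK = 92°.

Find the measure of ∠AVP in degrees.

1. ∠JAP = 95°  [cyclic AJKP, opposite ∠A+∠K]
2. ∠AJP = 51°  [same arc AP]
3. ∠APK = 88°  [cyclic AJKP, opposite ∠J+∠P]
4. ∠APJ = 34°  [△AJP]
5. ∠KAP = 41°  [△AKP]
6. ∠AVP = 105°  [△AVP]

∠AVP = 105°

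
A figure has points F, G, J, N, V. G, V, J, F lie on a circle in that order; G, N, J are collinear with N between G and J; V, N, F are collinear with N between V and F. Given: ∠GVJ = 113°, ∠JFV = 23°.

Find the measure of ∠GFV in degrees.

∠GFV = 44°

1. ∠JGV = 23°  [same arc VJ]
2. ∠GJV = 44°  [△GVJ]
3. ∠GFV = 44°  [same arc GV]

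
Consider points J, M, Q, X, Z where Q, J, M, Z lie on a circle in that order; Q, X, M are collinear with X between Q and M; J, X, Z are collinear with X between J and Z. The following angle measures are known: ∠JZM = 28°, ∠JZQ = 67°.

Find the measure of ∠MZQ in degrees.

∠MZQ = 95°

1. ∠JQM = 28°  [same arc JM]
2. ∠JMQ = 67°  [same arc QJ]
3. ∠MJQ = 85°  [△QJM]
4. ∠MZQ = 95°  [cyclic QJMZ, opposite ∠J+∠Z]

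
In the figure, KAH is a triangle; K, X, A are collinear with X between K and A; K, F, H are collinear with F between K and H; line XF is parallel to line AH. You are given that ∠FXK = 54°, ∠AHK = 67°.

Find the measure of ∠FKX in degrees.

∠FKX = 59°

1. ∠HAK = 54°  [XF∥AH, corresponding at X]
2. ∠AKH = 59°  [△KAH]
3. ∠FKX = 59°  [X on KA, F on KH]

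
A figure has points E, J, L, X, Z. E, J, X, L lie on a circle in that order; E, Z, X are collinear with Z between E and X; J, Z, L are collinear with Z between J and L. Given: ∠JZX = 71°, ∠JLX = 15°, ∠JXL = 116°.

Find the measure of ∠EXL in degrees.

1. ∠EZL = 71°  [vertical angles at Z]
2. ∠LZX = 109°  [linear pair at Z on EX]
3. ∠EXL = 56°  [△XZL]

∠EXL = 56°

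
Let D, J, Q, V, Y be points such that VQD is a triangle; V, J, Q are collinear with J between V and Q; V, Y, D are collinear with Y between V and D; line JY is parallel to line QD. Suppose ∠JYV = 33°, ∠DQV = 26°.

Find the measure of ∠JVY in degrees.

1. ∠QDV = 33°  [JY∥QD, corresponding at Y]
2. ∠DVQ = 121°  [△VQD]
3. ∠JVY = 121°  [J on VQ, Y on VD]

∠JVY = 121°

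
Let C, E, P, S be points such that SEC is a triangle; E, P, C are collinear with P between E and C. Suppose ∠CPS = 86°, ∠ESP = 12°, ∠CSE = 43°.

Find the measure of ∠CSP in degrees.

1. ∠EPS = 94°  [linear pair at P on EC]
2. ∠PES = 74°  [△SEP]
3. ∠CES = 74°  [P on ray EC]
4. ∠ECS = 63°  [△SEC]
5. ∠PCS = 63°  [P on ray CE]
6. ∠CSP = 31°  [△SPC]

∠CSP = 31°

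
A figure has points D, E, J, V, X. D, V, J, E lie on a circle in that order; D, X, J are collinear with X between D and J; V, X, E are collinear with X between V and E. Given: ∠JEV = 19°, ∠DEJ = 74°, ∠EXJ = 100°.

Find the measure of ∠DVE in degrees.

1. ∠JDV = 19°  [same arc VJ]
2. ∠DXV = 100°  [vertical angles at X]
3. ∠DVE = 61°  [△DXV]

∠DVE = 61°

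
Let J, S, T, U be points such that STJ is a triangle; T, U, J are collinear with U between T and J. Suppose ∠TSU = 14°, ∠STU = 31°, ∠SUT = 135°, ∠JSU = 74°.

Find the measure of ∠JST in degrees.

1. ∠JTS = 31°  [U on ray TJ]
2. ∠JUS = 45°  [linear pair at U on TJ]
3. ∠SJU = 61°  [△SUJ]
4. ∠SJT = 61°  [U on ray JT]
5. ∠JST = 88°  [△STJ]

∠JST = 88°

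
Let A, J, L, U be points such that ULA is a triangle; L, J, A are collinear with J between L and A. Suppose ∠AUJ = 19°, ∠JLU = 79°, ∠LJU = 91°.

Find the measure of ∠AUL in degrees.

∠AUL = 29°

1. ∠ALU = 79°  [J on ray LA]
2. ∠AJU = 89°  [linear pair at J on LA]
3. ∠JAU = 72°  [△UJA]
4. ∠LAU = 72°  [J on ray AL]
5. ∠AUL = 29°  [△ULA]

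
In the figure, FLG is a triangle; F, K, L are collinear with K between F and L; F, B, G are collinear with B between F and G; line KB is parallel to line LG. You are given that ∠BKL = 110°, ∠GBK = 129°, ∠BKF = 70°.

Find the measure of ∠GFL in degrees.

1. ∠FBK = 51°  [linear pair at B on FG]
2. ∠BFK = 59°  [△FKB]
3. ∠GFL = 59°  [K on FL, B on FG]

∠GFL = 59°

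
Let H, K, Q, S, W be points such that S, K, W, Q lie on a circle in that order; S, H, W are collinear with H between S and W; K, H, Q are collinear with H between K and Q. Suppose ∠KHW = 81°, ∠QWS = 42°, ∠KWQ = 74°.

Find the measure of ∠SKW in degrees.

1. ∠KHS = 99°  [linear pair at H on SW]
2. ∠QKS = 42°  [same arc SQ]
3. ∠KSQ = 106°  [cyclic SKWQ, opposite ∠S+∠W]
4. ∠KSW = 39°  [△SHK]
5. ∠KQS = 32°  [△SKQ]
6. ∠KWS = 32°  [same arc SK]
7. ∠SKW = 109°  [△SKW]

∠SKW = 109°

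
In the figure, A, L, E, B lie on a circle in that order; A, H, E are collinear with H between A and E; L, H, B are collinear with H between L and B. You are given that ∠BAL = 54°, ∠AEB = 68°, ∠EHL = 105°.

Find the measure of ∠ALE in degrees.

1. ∠ALB = 68°  [same arc AB]
2. ∠AHL = 75°  [linear pair at H on AE]
3. ∠ABL = 58°  [△ALB]
4. ∠EAL = 37°  [△AHL]
5. ∠AEL = 58°  [same arc AL]
6. ∠ALE = 85°  [△ALE]

∠ALE = 85°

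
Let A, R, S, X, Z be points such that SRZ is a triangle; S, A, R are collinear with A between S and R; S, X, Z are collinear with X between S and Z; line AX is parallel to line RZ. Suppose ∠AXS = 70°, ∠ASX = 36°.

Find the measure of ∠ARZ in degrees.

1. ∠SAX = 74°  [△SAX]
2. ∠RAX = 106°  [linear pair at A on SR]
3. ∠ARZ = 74°  [AX∥RZ, co-interior at R–A]

∠ARZ = 74°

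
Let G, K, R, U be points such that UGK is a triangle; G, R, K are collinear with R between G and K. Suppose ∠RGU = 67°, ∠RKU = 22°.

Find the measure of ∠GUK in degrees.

1. ∠KGU = 67°  [R on ray GK]
2. ∠GKU = 22°  [R on ray KG]
3. ∠GUK = 91°  [△UGK]

∠GUK = 91°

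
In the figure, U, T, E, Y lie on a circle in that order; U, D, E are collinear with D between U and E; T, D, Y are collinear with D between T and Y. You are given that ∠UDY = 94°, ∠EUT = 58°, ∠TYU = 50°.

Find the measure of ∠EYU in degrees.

∠EYU = 108°

1. ∠EDY = 86°  [linear pair at D on UE]
2. ∠EUY = 36°  [△UDY]
3. ∠EYT = 58°  [same arc TE]
4. ∠UEY = 36°  [△EDY]
5. ∠EYU = 108°  [△UEY]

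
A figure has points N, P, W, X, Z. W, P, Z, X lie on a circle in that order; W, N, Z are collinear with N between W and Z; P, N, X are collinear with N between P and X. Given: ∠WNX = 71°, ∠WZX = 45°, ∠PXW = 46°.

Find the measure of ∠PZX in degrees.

1. ∠PNZ = 71°  [vertical angles at N]
2. ∠XNZ = 109°  [linear pair at N on WZ]
3. ∠PXZ = 26°  [△ZNX]
4. ∠PZW = 46°  [same arc WP]
5. ∠XPZ = 63°  [△PNZ]
6. ∠PZX = 91°  [△PZX]

∠PZX = 91°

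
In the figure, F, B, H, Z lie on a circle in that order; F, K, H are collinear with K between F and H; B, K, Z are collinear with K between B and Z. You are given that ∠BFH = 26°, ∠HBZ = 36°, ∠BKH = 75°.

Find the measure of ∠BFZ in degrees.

∠BFZ = 62°

1. ∠BZH = 26°  [same arc BH]
2. ∠BHZ = 118°  [△BHZ]
3. ∠BFZ = 62°  [cyclic FBHZ, opposite ∠F+∠H]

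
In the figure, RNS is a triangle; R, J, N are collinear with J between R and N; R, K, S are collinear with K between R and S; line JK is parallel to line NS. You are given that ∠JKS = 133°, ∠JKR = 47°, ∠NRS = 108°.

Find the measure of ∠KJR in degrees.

1. ∠NSR = 47°  [JK∥NS, corresponding at K]
2. ∠RNS = 25°  [△RNS]
3. ∠KJR = 25°  [JK∥NS, corresponding at J]

∠KJR = 25°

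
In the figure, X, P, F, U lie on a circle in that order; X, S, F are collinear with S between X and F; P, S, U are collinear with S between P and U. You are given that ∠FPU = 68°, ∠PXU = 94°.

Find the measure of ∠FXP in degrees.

∠FXP = 26°

1. ∠PFU = 86°  [cyclic XPFU, opposite ∠X+∠F]
2. ∠FUP = 26°  [△PFU]
3. ∠FXP = 26°  [same arc PF]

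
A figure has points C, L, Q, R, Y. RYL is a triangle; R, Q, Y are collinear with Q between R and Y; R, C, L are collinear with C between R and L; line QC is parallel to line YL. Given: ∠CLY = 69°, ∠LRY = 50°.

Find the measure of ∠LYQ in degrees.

1. ∠RLY = 69°  [C on ray LR]
2. ∠LYR = 61°  [△RYL]
3. ∠LYQ = 61°  [Q on ray YR]

∠LYQ = 61°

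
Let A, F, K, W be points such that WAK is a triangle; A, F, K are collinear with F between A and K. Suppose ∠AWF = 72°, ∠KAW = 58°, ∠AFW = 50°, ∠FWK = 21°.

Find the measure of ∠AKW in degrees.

1. ∠KFW = 130°  [linear pair at F on AK]
2. ∠FKW = 29°  [△WFK]
3. ∠AKW = 29°  [F on ray KA]

∠AKW = 29°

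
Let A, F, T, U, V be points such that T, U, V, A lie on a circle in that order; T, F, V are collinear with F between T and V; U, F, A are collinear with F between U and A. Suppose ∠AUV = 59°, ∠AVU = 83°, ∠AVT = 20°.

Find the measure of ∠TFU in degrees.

1. ∠UAV = 38°  [△UVA]
2. ∠AUT = 20°  [same arc TA]
3. ∠UTV = 38°  [same arc UV]
4. ∠TFU = 122°  [△TFU]

∠TFU = 122°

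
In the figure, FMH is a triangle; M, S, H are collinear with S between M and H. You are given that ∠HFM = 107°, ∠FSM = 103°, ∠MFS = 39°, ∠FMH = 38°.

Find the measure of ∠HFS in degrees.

1. ∠FHM = 35°  [△FMH]
2. ∠FSH = 77°  [linear pair at S on MH]
3. ∠FHS = 35°  [S on ray HM]
4. ∠HFS = 68°  [△FSH]

∠HFS = 68°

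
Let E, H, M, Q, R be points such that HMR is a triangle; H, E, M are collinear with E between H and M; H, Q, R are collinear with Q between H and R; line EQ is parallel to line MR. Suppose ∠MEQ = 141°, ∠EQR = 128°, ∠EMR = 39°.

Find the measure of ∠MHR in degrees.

∠MHR = 89°

1. ∠EQH = 52°  [linear pair at Q on HR]
2. ∠HMR = 39°  [E on ray MH]
3. ∠HRM = 52°  [EQ∥MR, corresponding at Q]
4. ∠MHR = 89°  [△HMR]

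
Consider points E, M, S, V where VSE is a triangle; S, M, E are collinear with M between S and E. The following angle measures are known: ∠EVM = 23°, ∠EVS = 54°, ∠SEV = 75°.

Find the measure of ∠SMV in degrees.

∠SMV = 98°

1. ∠MEV = 75°  [M on ray ES]
2. ∠EMV = 82°  [△VME]
3. ∠SMV = 98°  [linear pair at M on SE]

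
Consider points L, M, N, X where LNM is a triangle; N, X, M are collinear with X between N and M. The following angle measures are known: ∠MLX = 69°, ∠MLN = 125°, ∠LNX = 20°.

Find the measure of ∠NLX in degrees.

1. ∠LNM = 20°  [X on ray NM]
2. ∠LMN = 35°  [△LNM]
3. ∠LMX = 35°  [X on ray MN]
4. ∠LXM = 76°  [△LXM]
5. ∠LXN = 104°  [linear pair at X on NM]
6. ∠NLX = 56°  [△LNX]

∠NLX = 56°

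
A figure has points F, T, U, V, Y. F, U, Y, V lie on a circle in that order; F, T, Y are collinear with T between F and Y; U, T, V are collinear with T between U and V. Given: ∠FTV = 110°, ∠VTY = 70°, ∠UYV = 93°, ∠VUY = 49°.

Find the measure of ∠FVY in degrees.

∠FVY = 59°

1. ∠UVY = 38°  [△UYV]
2. ∠VFY = 49°  [same arc YV]
3. ∠FYV = 72°  [△YTV]
4. ∠FVY = 59°  [△FYV]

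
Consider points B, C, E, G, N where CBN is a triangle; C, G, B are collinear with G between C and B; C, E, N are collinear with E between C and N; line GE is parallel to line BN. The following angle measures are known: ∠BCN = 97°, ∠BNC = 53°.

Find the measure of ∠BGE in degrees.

1. ∠CBN = 30°  [△CBN]
2. ∠CGE = 30°  [GE∥BN, corresponding at G]
3. ∠BGE = 150°  [linear pair at G on CB]

∠BGE = 150°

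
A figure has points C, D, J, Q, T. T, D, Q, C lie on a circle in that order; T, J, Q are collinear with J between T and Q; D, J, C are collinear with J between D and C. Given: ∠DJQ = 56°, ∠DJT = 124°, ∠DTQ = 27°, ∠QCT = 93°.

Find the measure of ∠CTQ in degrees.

∠CTQ = 58°

1. ∠CJQ = 124°  [vertical angles at J]
2. ∠DCQ = 27°  [same arc DQ]
3. ∠CQT = 29°  [△QJC]
4. ∠CTQ = 58°  [△TQC]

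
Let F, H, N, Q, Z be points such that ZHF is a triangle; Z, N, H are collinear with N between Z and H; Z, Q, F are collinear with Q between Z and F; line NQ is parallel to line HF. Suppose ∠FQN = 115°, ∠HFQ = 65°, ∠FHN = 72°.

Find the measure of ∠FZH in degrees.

∠FZH = 43°

1. ∠HFZ = 65°  [Q on ray FZ]
2. ∠FHZ = 72°  [N on ray HZ]
3. ∠FZH = 43°  [△ZHF]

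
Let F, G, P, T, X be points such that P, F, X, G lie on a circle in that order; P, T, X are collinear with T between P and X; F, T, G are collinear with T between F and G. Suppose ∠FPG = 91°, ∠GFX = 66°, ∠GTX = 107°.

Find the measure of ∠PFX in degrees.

1. ∠FXG = 89°  [cyclic PFXG, opposite ∠P+∠X]
2. ∠GPX = 66°  [same arc XG]
3. ∠FGX = 25°  [△FXG]
4. ∠GXP = 48°  [△XTG]
5. ∠PGX = 66°  [△PXG]
6. ∠PFX = 114°  [cyclic PFXG, opposite ∠F+∠G]

∠PFX = 114°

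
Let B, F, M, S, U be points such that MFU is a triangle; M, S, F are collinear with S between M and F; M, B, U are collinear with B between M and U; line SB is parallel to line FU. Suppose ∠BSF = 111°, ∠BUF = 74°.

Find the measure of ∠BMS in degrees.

1. ∠BSM = 69°  [linear pair at S on MF]
2. ∠FUM = 74°  [B on ray UM]
3. ∠MFU = 69°  [SB∥FU, corresponding at S]
4. ∠FMU = 37°  [△MFU]
5. ∠BMS = 37°  [S on MF, B on MU]

∠BMS = 37°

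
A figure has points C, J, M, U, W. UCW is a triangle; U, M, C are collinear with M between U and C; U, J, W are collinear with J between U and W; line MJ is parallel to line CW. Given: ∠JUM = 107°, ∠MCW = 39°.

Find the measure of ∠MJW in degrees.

∠MJW = 146°

1. ∠CUW = 107°  [M on UC, J on UW]
2. ∠UCW = 39°  [M on ray CU]
3. ∠CWU = 34°  [△UCW]
4. ∠MJU = 34°  [MJ∥CW, corresponding at J]
5. ∠MJW = 146°  [linear pair at J on UW]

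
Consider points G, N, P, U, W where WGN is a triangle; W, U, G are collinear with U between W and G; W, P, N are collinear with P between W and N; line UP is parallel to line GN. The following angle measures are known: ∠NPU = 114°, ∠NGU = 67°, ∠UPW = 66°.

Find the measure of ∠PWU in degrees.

1. ∠NGW = 67°  [U on ray GW]
2. ∠GNW = 66°  [UP∥GN, corresponding at P]
3. ∠GWN = 47°  [△WGN]
4. ∠PWU = 47°  [U on WG, P on WN]

∠PWU = 47°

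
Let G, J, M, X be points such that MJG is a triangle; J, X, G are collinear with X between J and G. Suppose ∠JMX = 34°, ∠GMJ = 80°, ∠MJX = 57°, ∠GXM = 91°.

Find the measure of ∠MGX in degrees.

1. ∠GJM = 57°  [X on ray JG]
2. ∠JGM = 43°  [△MJG]
3. ∠MGX = 43°  [X on ray GJ]

∠MGX = 43°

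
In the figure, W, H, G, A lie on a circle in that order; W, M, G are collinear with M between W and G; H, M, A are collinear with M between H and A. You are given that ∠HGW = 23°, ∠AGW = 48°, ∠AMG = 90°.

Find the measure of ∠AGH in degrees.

1. ∠HAW = 23°  [same arc WH]
2. ∠AHW = 48°  [same arc WA]
3. ∠AWH = 109°  [△WHA]
4. ∠AGH = 71°  [cyclic WHGA, opposite ∠W+∠G]

∠AGH = 71°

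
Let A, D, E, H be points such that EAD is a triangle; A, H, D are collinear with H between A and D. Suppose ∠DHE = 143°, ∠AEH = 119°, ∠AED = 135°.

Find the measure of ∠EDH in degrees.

∠EDH = 21°

1. ∠AHE = 37°  [linear pair at H on AD]
2. ∠EAH = 24°  [△EAH]
3. ∠DAE = 24°  [H on ray AD]
4. ∠ADE = 21°  [△EAD]
5. ∠EDH = 21°  [H on ray DA]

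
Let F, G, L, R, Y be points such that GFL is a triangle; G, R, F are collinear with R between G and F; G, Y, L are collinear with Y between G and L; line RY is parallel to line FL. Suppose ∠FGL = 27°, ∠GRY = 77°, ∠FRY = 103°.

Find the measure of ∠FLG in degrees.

∠FLG = 76°

1. ∠RGY = 27°  [R on GF, Y on GL]
2. ∠GYR = 76°  [△GRY]
3. ∠FLG = 76°  [RY∥FL, corresponding at Y]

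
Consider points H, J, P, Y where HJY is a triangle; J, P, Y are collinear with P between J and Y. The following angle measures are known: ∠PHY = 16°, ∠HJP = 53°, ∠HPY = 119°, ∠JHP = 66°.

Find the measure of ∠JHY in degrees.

1. ∠HYP = 45°  [△HPY]
2. ∠HJY = 53°  [P on ray JY]
3. ∠HYJ = 45°  [P on ray YJ]
4. ∠JHY = 82°  [△HJY]

∠JHY = 82°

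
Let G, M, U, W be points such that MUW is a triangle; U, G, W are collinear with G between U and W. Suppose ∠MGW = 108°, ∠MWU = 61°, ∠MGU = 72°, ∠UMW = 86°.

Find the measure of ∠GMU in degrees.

∠GMU = 75°

1. ∠MUW = 33°  [△MUW]
2. ∠GUM = 33°  [G on ray UW]
3. ∠GMU = 75°  [△MUG]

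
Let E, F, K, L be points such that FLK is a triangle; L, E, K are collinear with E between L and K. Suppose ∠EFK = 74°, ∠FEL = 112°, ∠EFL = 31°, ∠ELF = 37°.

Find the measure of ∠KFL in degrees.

∠KFL = 105°

1. ∠FEK = 68°  [linear pair at E on LK]
2. ∠FLK = 37°  [E on ray LK]
3. ∠EKF = 38°  [△FEK]
4. ∠FKL = 38°  [E on ray KL]
5. ∠KFL = 105°  [△FLK]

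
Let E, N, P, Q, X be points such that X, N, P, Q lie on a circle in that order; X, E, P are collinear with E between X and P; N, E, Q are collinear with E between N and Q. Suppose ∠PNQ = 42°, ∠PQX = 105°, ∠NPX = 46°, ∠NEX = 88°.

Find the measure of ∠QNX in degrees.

∠QNX = 33°

1. ∠PNX = 75°  [cyclic XNPQ, opposite ∠N+∠Q]
2. ∠NXP = 59°  [△XNP]
3. ∠QNX = 33°  [△XEN]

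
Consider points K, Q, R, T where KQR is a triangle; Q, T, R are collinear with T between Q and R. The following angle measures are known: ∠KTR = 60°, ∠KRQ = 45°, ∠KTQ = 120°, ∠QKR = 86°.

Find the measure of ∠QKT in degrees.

∠QKT = 11°

1. ∠KQR = 49°  [△KQR]
2. ∠KQT = 49°  [T on ray QR]
3. ∠QKT = 11°  [△KQT]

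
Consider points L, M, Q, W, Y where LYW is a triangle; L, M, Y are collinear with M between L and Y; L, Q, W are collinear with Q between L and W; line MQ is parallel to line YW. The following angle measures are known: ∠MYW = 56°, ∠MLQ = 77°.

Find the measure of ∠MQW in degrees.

1. ∠LYW = 56°  [M on ray YL]
2. ∠WLY = 77°  [M on LY, Q on LW]
3. ∠LWY = 47°  [△LYW]
4. ∠LQM = 47°  [MQ∥YW, corresponding at Q]
5. ∠MQW = 133°  [linear pair at Q on LW]

∠MQW = 133°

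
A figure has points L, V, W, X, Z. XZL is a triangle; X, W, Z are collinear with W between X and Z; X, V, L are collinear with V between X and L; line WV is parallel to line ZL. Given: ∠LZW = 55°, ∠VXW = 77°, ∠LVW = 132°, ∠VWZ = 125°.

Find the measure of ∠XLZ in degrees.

1. ∠LZX = 55°  [W on ray ZX]
2. ∠LXZ = 77°  [W on XZ, V on XL]
3. ∠XLZ = 48°  [△XZL]

∠XLZ = 48°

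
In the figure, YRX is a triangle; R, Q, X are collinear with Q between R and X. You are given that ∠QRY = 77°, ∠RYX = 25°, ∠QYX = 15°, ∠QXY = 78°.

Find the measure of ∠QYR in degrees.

1. ∠XQY = 87°  [△YQX]
2. ∠RQY = 93°  [linear pair at Q on RX]
3. ∠QYR = 10°  [△YRQ]

∠QYR = 10°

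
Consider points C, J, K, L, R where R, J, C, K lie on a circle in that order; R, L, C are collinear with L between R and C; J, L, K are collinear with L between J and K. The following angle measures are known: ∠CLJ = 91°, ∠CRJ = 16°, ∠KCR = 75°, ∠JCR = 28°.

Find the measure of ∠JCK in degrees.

1. ∠CJK = 61°  [△JLC]
2. ∠CKJ = 16°  [same arc JC]
3. ∠JCK = 103°  [△JCK]

∠JCK = 103°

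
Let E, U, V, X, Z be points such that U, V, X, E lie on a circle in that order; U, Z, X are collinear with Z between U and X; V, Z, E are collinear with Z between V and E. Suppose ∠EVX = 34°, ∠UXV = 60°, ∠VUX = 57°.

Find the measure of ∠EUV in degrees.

1. ∠VEX = 57°  [same arc VX]
2. ∠EXV = 89°  [△VXE]
3. ∠EUV = 91°  [cyclic UVXE, opposite ∠U+∠X]

∠EUV = 91°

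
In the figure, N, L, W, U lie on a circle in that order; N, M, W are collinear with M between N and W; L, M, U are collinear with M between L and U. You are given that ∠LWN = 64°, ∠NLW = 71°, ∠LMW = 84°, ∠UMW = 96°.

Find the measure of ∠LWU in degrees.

1. ∠LNW = 45°  [△NLW]
2. ∠ULW = 32°  [△LMW]
3. ∠LUW = 45°  [same arc LW]
4. ∠LWU = 103°  [△LWU]

∠LWU = 103°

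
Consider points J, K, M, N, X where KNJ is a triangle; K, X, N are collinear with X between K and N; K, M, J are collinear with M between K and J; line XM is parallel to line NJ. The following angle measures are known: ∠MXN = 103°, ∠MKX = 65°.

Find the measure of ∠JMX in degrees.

∠JMX = 142°

1. ∠KXM = 77°  [linear pair at X on KN]
2. ∠KMX = 38°  [△KXM]
3. ∠JMX = 142°  [linear pair at M on KJ]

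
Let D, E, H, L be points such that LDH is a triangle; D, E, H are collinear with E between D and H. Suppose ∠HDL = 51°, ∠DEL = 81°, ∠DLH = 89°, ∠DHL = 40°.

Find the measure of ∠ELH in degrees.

∠ELH = 41°

1. ∠HEL = 99°  [linear pair at E on DH]
2. ∠EHL = 40°  [E on ray HD]
3. ∠ELH = 41°  [△LEH]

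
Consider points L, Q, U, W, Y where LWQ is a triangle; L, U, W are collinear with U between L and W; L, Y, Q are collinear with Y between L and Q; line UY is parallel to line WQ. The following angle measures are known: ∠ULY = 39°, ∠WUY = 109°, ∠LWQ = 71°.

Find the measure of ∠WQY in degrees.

1. ∠QLW = 39°  [U on LW, Y on LQ]
2. ∠LQW = 70°  [△LWQ]
3. ∠WQY = 70°  [Y on ray QL]

∠WQY = 70°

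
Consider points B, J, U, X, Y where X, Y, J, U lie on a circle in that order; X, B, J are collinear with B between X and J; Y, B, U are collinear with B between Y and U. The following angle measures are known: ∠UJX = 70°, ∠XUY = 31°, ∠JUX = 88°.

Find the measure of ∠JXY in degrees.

∠JXY = 57°

1. ∠XJY = 31°  [same arc XY]
2. ∠JYX = 92°  [cyclic XYJU, opposite ∠Y+∠U]
3. ∠JXY = 57°  [△XYJ]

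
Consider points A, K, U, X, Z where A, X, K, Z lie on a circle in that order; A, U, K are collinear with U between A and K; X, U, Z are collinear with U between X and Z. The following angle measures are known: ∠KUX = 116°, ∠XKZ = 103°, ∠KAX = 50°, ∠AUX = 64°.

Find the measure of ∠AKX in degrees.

1. ∠XAZ = 77°  [cyclic AXKZ, opposite ∠A+∠K]
2. ∠AXZ = 66°  [△AUX]
3. ∠AZX = 37°  [△AXZ]
4. ∠AKX = 37°  [same arc AX]

∠AKX = 37°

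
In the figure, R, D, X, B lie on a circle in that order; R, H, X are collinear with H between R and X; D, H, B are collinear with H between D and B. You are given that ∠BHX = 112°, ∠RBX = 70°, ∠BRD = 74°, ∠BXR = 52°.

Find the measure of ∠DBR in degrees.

∠DBR = 54°

1. ∠BHR = 68°  [linear pair at H on RX]
2. ∠BRX = 58°  [△RXB]
3. ∠DBR = 54°  [△RHB]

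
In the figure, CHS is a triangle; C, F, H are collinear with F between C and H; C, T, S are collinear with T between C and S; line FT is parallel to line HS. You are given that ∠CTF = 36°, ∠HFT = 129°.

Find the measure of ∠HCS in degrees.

∠HCS = 93°

1. ∠CFT = 51°  [linear pair at F on CH]
2. ∠FCT = 93°  [△CFT]
3. ∠HCS = 93°  [F on CH, T on CS]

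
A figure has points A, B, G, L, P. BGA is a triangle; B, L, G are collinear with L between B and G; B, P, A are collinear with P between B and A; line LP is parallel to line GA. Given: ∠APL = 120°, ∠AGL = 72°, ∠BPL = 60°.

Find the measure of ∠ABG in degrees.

∠ABG = 48°

1. ∠AGB = 72°  [L on ray GB]
2. ∠BAG = 60°  [LP∥GA, corresponding at P]
3. ∠ABG = 48°  [△BGA]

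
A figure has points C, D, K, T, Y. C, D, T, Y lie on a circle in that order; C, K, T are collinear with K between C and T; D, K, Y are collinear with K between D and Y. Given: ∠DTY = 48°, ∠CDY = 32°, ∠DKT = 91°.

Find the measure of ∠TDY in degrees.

1. ∠DCY = 132°  [cyclic CDTY, opposite ∠C+∠T]
2. ∠CYD = 16°  [△CDY]
3. ∠CTD = 16°  [same arc CD]
4. ∠TDY = 73°  [△DKT]

∠TDY = 73°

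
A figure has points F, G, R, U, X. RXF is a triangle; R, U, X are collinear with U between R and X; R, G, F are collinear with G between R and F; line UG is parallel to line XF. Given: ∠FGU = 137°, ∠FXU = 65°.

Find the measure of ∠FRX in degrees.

1. ∠RGU = 43°  [linear pair at G on RF]
2. ∠FXR = 65°  [U on ray XR]
3. ∠RFX = 43°  [UG∥XF, corresponding at G]
4. ∠FRX = 72°  [△RXF]

∠FRX = 72°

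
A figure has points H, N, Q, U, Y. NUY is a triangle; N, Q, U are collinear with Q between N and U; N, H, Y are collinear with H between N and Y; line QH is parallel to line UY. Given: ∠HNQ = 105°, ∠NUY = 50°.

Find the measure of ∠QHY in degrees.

∠QHY = 155°

1. ∠UNY = 105°  [Q on NU, H on NY]
2. ∠NYU = 25°  [△NUY]
3. ∠NHQ = 25°  [QH∥UY, corresponding at H]
4. ∠QHY = 155°  [linear pair at H on NY]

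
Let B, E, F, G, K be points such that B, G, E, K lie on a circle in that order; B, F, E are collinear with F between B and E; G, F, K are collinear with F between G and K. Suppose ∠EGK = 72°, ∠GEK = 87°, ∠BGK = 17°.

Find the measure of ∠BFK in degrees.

∠BFK = 38°

1. ∠EBK = 72°  [same arc EK]
2. ∠GBK = 93°  [cyclic BGEK, opposite ∠B+∠E]
3. ∠BKG = 70°  [△BGK]
4. ∠BFK = 38°  [△BFK]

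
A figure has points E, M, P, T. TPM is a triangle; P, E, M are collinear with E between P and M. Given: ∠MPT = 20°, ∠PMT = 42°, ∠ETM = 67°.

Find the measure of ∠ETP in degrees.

1. ∠EPT = 20°  [E on ray PM]
2. ∠EMT = 42°  [E on ray MP]
3. ∠MET = 71°  [△TEM]
4. ∠PET = 109°  [linear pair at E on PM]
5. ∠ETP = 51°  [△TPE]

∠ETP = 51°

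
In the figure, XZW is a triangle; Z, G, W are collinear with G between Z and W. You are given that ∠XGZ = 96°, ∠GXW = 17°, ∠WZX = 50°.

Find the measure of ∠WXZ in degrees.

1. ∠WGX = 84°  [linear pair at G on ZW]
2. ∠GWX = 79°  [△XGW]
3. ∠XWZ = 79°  [G on ray WZ]
4. ∠WXZ = 51°  [△XZW]

∠WXZ = 51°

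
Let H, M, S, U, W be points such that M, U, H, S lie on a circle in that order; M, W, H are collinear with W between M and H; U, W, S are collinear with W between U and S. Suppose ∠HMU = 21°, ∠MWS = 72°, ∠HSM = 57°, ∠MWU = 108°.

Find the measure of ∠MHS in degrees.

∠MHS = 51°

1. ∠HSU = 21°  [same arc UH]
2. ∠HWS = 108°  [linear pair at W on MH]
3. ∠MHS = 51°  [△HWS]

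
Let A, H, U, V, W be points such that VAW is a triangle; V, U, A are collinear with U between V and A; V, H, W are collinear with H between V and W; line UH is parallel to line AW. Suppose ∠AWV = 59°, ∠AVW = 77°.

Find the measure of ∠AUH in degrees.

∠AUH = 136°

1. ∠VAW = 44°  [△VAW]
2. ∠HUV = 44°  [UH∥AW, corresponding at U]
3. ∠AUH = 136°  [linear pair at U on VA]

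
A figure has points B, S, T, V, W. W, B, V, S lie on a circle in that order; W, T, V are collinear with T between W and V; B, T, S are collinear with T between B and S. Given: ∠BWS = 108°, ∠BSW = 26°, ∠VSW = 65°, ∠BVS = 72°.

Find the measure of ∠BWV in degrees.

∠BWV = 39°

1. ∠BVW = 26°  [same arc WB]
2. ∠VBW = 115°  [cyclic WBVS, opposite ∠B+∠S]
3. ∠BWV = 39°  [△WBV]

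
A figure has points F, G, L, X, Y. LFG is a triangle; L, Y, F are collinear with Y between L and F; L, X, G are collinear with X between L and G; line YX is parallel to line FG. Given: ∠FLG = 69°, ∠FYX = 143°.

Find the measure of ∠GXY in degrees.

∠GXY = 106°

1. ∠XLY = 69°  [Y on LF, X on LG]
2. ∠LYX = 37°  [linear pair at Y on LF]
3. ∠LXY = 74°  [△LYX]
4. ∠GXY = 106°  [linear pair at X on LG]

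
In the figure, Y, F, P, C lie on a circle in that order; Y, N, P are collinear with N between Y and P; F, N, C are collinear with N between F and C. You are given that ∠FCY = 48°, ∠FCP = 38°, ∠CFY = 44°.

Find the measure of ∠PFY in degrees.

∠PFY = 94°

1. ∠FPY = 48°  [same arc YF]
2. ∠FYP = 38°  [same arc FP]
3. ∠PFY = 94°  [△YFP]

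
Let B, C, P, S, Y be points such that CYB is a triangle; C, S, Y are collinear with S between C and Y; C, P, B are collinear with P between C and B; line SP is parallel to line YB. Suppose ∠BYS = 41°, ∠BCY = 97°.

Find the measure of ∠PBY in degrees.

1. ∠BYC = 41°  [S on ray YC]
2. ∠CBY = 42°  [△CYB]
3. ∠PBY = 42°  [P on ray BC]

∠PBY = 42°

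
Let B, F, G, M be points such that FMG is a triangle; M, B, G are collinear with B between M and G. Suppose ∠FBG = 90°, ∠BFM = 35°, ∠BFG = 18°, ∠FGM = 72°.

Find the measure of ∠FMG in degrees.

∠FMG = 55°

1. ∠FBM = 90°  [linear pair at B on MG]
2. ∠BMF = 55°  [△FMB]
3. ∠FMG = 55°  [B on ray MG]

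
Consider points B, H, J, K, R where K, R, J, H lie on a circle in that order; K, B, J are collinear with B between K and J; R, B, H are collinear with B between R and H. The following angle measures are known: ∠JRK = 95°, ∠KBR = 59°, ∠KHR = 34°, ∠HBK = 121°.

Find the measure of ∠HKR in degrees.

∠HKR = 76°

1. ∠JHK = 85°  [cyclic KRJH, opposite ∠R+∠H]
2. ∠HKJ = 25°  [△KBH]
3. ∠HJK = 70°  [△KJH]
4. ∠HRK = 70°  [same arc KH]
5. ∠HKR = 76°  [△KRH]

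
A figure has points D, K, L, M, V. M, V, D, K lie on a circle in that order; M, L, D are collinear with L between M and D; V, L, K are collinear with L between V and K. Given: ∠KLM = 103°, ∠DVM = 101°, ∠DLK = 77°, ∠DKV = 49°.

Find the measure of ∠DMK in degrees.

1. ∠DKM = 79°  [cyclic MVDK, opposite ∠V+∠K]
2. ∠KDM = 54°  [△DLK]
3. ∠DMK = 47°  [△MDK]

∠DMK = 47°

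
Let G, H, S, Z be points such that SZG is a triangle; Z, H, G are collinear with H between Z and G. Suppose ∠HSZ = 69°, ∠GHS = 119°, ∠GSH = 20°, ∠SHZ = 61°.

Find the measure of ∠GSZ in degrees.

1. ∠HZS = 50°  [△SZH]
2. ∠HGS = 41°  [△SHG]
3. ∠GZS = 50°  [H on ray ZG]
4. ∠SGZ = 41°  [H on ray GZ]
5. ∠GSZ = 89°  [△SZG]

∠GSZ = 89°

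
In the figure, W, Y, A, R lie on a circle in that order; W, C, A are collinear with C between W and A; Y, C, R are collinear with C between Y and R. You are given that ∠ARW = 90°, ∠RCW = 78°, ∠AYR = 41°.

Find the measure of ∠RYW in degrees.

1. ∠AYW = 90°  [cyclic WYAR, opposite ∠Y+∠R]
2. ∠ACY = 78°  [vertical angles at C]
3. ∠WAY = 61°  [△YCA]
4. ∠AWY = 29°  [△WYA]
5. ∠WCY = 102°  [linear pair at C on WA]
6. ∠RYW = 49°  [△WCY]

∠RYW = 49°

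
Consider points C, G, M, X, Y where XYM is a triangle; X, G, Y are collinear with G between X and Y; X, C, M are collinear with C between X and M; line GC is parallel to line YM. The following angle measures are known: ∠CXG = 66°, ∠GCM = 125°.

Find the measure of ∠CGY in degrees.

∠CGY = 121°

1. ∠GCX = 55°  [linear pair at C on XM]
2. ∠CGX = 59°  [△XGC]
3. ∠CGY = 121°  [linear pair at G on XY]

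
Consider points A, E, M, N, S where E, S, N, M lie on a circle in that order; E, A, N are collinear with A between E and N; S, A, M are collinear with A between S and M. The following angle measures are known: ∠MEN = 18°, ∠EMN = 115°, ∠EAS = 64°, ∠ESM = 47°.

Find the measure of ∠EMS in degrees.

1. ∠MSN = 18°  [same arc NM]
2. ∠NAS = 116°  [linear pair at A on EN]
3. ∠ENS = 46°  [△SAN]
4. ∠EMS = 46°  [same arc ES]

∠EMS = 46°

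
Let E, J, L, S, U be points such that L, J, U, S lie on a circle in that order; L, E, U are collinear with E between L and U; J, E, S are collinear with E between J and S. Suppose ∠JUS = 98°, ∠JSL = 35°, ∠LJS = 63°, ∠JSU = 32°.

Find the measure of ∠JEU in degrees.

1. ∠SJU = 50°  [△JUS]
2. ∠JUL = 35°  [same arc LJ]
3. ∠JEU = 95°  [△JEU]

∠JEU = 95°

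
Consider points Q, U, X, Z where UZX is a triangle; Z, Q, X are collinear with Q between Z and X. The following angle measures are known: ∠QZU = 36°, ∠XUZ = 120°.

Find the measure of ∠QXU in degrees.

∠QXU = 24°

1. ∠UZX = 36°  [Q on ray ZX]
2. ∠UXZ = 24°  [△UZX]
3. ∠QXU = 24°  [Q on ray XZ]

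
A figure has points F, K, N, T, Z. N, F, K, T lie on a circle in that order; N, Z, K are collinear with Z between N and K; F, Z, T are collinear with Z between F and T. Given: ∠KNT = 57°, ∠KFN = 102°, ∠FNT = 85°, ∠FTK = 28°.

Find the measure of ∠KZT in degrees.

∠KZT = 107°

1. ∠KTN = 78°  [cyclic NFKT, opposite ∠F+∠T]
2. ∠NKT = 45°  [△NKT]
3. ∠KZT = 107°  [△KZT]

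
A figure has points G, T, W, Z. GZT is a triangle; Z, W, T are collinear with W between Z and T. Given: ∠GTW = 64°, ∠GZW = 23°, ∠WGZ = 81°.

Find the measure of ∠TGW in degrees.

∠TGW = 12°

1. ∠GWZ = 76°  [△GZW]
2. ∠GWT = 104°  [linear pair at W on ZT]
3. ∠TGW = 12°  [△GWT]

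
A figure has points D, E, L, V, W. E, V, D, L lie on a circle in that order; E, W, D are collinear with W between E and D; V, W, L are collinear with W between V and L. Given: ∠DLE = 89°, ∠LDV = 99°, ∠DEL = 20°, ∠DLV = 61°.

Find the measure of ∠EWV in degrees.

1. ∠EDL = 71°  [△EDL]
2. ∠DEV = 61°  [same arc VD]
3. ∠EVL = 71°  [same arc EL]
4. ∠EWV = 48°  [△EWV]

∠EWV = 48°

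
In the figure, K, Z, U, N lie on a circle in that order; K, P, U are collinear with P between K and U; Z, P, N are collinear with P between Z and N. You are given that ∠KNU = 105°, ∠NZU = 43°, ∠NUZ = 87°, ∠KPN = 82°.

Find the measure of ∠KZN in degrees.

∠KZN = 32°

1. ∠NKU = 43°  [same arc UN]
2. ∠NKZ = 93°  [cyclic KZUN, opposite ∠K+∠U]
3. ∠KNZ = 55°  [△KPN]
4. ∠KZN = 32°  [△KZN]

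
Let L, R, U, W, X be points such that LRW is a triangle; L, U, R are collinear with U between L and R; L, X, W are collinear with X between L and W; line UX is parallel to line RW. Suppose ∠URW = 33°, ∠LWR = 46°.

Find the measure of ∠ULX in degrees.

1. ∠LRW = 33°  [U on ray RL]
2. ∠RLW = 101°  [△LRW]
3. ∠ULX = 101°  [U on LR, X on LW]

∠ULX = 101°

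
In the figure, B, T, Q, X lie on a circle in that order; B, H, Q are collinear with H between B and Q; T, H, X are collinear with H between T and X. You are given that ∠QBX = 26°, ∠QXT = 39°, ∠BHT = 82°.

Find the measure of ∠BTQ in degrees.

1. ∠QTX = 26°  [same arc QX]
2. ∠QBT = 39°  [same arc TQ]
3. ∠QHT = 98°  [linear pair at H on BQ]
4. ∠BQT = 56°  [△THQ]
5. ∠BTQ = 85°  [△BTQ]

∠BTQ = 85°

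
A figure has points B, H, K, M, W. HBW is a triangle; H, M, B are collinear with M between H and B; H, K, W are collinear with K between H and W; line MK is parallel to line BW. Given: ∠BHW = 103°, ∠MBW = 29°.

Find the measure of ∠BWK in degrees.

1. ∠HBW = 29°  [M on ray BH]
2. ∠BWH = 48°  [△HBW]
3. ∠BWK = 48°  [K on ray WH]

∠BWK = 48°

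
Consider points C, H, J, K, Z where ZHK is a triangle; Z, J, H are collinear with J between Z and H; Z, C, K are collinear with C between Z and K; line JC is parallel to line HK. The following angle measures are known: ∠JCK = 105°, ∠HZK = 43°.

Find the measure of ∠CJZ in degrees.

1. ∠JCZ = 75°  [linear pair at C on ZK]
2. ∠CZJ = 43°  [J on ZH, C on ZK]
3. ∠CJZ = 62°  [△ZJC]

∠CJZ = 62°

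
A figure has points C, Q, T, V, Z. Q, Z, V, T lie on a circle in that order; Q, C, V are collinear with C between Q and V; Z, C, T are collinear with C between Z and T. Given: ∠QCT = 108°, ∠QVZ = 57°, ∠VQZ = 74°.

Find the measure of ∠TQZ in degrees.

∠TQZ = 89°

1. ∠VCZ = 108°  [vertical angles at C]
2. ∠TZV = 15°  [△ZCV]
3. ∠VTZ = 74°  [same arc ZV]
4. ∠TVZ = 91°  [△ZVT]
5. ∠TQZ = 89°  [cyclic QZVT, opposite ∠Q+∠V]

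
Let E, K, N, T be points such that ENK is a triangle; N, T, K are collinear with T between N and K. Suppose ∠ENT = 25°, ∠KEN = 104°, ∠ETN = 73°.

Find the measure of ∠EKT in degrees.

∠EKT = 51°

1. ∠ENK = 25°  [T on ray NK]
2. ∠EKN = 51°  [△ENK]
3. ∠EKT = 51°  [T on ray KN]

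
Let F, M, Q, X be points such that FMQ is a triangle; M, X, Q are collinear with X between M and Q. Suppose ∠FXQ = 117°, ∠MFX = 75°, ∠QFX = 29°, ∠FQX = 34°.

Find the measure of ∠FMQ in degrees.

∠FMQ = 42°

1. ∠FXM = 63°  [linear pair at X on MQ]
2. ∠FMX = 42°  [△FMX]
3. ∠FMQ = 42°  [X on ray MQ]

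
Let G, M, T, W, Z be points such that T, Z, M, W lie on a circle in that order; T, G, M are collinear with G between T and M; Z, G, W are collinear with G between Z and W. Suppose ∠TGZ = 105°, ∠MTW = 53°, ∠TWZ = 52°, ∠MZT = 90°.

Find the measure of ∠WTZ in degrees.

1. ∠TMZ = 52°  [same arc TZ]
2. ∠MTZ = 38°  [△TZM]
3. ∠TZW = 37°  [△TGZ]
4. ∠WTZ = 91°  [△TZW]

∠WTZ = 91°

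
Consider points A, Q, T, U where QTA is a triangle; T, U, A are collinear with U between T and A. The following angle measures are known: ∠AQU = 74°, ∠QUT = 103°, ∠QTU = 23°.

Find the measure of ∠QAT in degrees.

1. ∠AUQ = 77°  [linear pair at U on TA]
2. ∠QAU = 29°  [△QUA]
3. ∠QAT = 29°  [U on ray AT]

∠QAT = 29°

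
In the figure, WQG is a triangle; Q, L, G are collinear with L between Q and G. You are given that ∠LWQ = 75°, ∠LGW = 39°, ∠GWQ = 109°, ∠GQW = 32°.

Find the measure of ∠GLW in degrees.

∠GLW = 107°

1. ∠LQW = 32°  [L on ray QG]
2. ∠QLW = 73°  [△WQL]
3. ∠GLW = 107°  [linear pair at L on QG]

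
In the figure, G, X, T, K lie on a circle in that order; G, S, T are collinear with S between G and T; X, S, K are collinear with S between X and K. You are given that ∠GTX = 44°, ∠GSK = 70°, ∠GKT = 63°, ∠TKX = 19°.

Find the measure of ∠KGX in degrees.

1. ∠GKX = 44°  [same arc GX]
2. ∠KGT = 66°  [△GSK]
3. ∠GTK = 51°  [△GTK]
4. ∠GXK = 51°  [same arc GK]
5. ∠KGX = 85°  [△GXK]

∠KGX = 85°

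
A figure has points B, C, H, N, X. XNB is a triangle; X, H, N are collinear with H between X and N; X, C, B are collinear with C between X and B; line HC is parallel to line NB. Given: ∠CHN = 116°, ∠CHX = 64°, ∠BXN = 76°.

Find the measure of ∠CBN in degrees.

∠CBN = 40°

1. ∠BNX = 64°  [HC∥NB, corresponding at H]
2. ∠NBX = 40°  [△XNB]
3. ∠CBN = 40°  [C on ray BX]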